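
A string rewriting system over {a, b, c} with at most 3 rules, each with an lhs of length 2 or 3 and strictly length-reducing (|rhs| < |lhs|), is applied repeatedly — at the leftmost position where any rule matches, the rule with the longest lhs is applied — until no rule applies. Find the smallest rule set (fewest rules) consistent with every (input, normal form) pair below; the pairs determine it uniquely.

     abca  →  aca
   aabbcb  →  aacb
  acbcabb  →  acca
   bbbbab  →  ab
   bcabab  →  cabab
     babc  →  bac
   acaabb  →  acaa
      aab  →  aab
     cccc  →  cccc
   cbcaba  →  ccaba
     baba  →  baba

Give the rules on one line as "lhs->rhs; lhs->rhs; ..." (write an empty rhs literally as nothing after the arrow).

bb->; bc->c

  | abca => aca
  | aabbcb => aacb
  | acbcabb => accabb => acca
  | bbbbab => bbab => ab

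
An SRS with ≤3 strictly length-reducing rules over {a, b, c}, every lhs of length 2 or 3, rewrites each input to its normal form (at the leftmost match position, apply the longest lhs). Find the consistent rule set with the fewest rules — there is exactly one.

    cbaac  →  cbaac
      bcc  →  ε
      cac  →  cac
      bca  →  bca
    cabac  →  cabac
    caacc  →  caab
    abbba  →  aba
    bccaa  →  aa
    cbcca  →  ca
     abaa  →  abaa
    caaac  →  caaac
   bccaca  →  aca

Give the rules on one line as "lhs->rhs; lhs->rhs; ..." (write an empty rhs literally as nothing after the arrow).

bb->; cc->b

  | cbaac
  | bcc => bb => ε
  | cac
  | bca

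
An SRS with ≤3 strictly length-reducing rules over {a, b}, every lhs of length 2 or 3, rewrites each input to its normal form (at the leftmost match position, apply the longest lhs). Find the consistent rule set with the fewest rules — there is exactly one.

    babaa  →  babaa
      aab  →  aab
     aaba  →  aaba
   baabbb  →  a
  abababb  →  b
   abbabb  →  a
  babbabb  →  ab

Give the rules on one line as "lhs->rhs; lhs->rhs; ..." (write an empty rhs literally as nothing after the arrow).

abb->b; bb->a

  | babaa
  | aab
  | aaba
  | baabbb => babb => bb => a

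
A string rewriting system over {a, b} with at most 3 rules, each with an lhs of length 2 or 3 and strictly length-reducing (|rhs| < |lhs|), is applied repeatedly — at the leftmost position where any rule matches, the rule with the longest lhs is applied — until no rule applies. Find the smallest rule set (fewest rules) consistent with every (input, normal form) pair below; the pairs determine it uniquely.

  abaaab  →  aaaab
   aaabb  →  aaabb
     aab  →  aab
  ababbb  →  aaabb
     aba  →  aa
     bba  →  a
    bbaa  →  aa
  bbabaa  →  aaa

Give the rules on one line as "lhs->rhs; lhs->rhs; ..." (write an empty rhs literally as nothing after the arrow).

  | abaaab => aaaab
  | aaabb
  | aab
  | ababbb => aaabb

ba->a; bab->aa; bba->a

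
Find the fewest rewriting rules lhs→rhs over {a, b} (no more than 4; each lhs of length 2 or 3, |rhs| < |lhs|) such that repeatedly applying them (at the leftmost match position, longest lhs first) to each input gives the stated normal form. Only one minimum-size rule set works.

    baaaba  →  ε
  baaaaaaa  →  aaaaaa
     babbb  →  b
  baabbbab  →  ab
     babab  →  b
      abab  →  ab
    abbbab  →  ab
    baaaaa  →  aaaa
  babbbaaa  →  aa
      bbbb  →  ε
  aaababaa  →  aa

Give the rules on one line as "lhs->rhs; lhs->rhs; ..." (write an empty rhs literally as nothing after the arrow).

  | baaaba => aaba => ba => ε
  | baaaaaaa => aaaaaa
  | babbb => bbb => b
  | baabbbab => abbbab => abab => ab

aab->b; ba->; bb->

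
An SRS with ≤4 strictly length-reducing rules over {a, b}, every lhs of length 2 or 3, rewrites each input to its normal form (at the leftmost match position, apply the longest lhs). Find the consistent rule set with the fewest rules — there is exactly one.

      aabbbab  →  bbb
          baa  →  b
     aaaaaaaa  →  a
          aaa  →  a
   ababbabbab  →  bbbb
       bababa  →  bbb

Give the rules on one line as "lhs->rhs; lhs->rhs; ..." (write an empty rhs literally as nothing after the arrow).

  | aabbbab => abbbab => bbab => bbb
  | baa => ba => b
  | aaaaaaaa => aaaaaaa => aaaaaa => aaaaa => aaaa => aaa => aa => a
  | aaa => aa => a

aa->a; ab->; ba->b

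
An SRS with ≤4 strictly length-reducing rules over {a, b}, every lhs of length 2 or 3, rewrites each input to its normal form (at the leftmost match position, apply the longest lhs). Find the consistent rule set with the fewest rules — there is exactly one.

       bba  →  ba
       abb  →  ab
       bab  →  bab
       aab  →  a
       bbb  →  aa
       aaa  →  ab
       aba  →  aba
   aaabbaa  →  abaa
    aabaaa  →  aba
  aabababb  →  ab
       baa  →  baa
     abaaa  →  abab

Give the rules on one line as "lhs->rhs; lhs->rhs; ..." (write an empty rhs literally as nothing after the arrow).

aaa->ab; aab->a; bb->b; bbb->aa

  | bba => ba
  | abb => ab
  | bab
  | aab => a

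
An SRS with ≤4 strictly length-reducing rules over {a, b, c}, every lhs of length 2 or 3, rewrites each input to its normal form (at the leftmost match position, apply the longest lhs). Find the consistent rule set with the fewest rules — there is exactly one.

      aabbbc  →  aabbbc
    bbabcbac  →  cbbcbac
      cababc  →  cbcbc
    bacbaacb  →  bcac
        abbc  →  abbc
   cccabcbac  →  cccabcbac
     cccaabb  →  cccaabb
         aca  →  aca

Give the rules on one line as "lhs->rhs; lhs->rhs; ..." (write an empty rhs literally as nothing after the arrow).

  | aabbbc
  | bbabcbac => cbbcbac
  | cababc => cbcbc
  | bacbaacb => bcaacb => bcac

aba->bc; acb->c; bba->cb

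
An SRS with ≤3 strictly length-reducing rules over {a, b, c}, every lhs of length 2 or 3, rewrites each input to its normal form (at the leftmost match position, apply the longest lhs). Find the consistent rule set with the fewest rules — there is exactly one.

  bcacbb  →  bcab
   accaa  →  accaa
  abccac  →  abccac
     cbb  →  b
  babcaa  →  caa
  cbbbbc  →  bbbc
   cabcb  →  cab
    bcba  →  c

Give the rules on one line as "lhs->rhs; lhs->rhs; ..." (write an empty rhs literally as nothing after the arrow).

  | bcacbb => bcab
  | accaa
  | abccac
  | cbb => b

ba->c; cb->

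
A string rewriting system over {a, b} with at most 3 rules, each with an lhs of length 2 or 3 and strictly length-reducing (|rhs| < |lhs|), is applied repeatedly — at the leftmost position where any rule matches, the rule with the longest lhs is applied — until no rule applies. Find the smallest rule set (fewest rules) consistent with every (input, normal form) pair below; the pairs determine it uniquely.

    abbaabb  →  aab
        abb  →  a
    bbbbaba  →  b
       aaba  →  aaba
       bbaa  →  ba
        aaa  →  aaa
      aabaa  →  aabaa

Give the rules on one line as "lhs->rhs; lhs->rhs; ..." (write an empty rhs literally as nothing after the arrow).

  | abbaabb => ababb => aab
  | abb => a
  | bbbbaba => bbaba => bba => b
  | aaba

bab->a; bb->; bba->b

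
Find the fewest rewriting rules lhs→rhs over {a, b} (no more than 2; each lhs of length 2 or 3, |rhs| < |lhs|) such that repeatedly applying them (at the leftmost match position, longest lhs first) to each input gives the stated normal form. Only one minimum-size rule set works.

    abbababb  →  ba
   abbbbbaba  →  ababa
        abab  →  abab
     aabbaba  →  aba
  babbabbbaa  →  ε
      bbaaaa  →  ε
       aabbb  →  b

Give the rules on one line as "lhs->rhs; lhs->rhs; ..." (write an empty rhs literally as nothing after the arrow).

aa->; bb->

  | abbababb => aababb => babb => ba
  | abbbbbaba => abbbaba => ababa
  | abab
  | aabbaba => bbaba => aba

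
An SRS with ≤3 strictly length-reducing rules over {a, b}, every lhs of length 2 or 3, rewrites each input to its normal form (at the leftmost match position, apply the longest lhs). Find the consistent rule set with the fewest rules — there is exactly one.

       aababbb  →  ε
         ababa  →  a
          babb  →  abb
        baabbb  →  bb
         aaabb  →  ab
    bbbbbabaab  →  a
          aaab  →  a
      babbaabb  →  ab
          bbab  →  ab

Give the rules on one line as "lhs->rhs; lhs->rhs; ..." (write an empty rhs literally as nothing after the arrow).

aab->; ba->a; bbb->ab

  | aababbb => abbb => aab => ε
  | ababa => aaba => a
  | babb => abb
  | baabbb => aabbb => bb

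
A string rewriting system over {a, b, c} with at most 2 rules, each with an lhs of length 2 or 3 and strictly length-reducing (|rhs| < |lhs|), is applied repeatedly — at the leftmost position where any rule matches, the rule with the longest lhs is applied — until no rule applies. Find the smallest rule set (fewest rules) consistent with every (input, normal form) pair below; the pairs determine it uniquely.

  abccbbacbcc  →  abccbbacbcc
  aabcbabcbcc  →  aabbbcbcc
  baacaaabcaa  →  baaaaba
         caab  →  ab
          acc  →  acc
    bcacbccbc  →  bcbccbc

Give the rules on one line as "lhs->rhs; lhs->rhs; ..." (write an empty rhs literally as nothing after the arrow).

ca->; cba->b

  | abccbbacbcc
  | aabcbabcbcc => aabbbcbcc
  | baacaaabcaa => baaaabcaa => baaaaba
  | caab => ab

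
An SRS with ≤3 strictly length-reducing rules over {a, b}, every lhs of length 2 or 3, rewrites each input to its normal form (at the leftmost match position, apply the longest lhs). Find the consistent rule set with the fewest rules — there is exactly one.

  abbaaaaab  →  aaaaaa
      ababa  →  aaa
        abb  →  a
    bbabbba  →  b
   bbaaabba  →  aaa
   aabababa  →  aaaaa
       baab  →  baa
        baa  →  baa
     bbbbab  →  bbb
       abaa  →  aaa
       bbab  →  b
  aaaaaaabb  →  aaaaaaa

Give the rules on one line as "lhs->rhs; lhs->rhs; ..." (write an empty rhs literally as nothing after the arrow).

ab->a; bba->

  | abbaaaaab => abaaaaab => aaaaaab => aaaaaa
  | ababa => aaba => aaa
  | abb => ab => a
  | bbabbba => bbba => b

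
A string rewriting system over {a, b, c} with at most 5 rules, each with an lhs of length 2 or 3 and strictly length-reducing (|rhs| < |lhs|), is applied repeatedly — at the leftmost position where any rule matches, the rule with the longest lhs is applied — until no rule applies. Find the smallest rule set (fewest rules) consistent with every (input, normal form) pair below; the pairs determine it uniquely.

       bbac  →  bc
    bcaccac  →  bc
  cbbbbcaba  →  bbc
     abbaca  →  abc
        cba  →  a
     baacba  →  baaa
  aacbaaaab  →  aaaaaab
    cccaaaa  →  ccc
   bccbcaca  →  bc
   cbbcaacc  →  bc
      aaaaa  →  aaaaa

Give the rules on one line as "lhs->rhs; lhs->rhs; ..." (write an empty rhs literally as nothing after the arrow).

  | bbac => bcc => bc
  | bcaccac => bcccac => bccac => bcac => bcc => bc
  | cbbbbcaba => bbbcaba => bbbcba => bbba => bbc
  | abbaca => abcca => abca => abc

bba->bc; bcc->bc; ca->c; cb->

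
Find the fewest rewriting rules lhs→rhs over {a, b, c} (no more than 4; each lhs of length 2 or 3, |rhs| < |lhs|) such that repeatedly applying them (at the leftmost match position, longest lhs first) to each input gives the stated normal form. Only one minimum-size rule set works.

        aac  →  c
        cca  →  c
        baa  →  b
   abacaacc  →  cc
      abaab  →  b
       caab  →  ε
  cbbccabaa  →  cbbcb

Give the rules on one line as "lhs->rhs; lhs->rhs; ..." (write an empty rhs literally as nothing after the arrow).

  | aac => c
  | cca => c
  | baa => b
  | abacaacc => acaacc => aacc => cc

aa->; ab->; ca->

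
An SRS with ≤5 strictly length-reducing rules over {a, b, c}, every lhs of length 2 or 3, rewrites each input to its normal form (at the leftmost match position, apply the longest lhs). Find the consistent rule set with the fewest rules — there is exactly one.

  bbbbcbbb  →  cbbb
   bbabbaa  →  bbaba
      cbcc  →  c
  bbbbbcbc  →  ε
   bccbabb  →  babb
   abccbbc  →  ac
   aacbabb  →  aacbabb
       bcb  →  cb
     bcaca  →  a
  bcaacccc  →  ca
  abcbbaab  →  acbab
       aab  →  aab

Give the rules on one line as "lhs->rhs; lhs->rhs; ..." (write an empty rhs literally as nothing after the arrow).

baa->a; bc->c; bca->c; cc->

  | bbbbcbbb => bbbcbbb => bbcbbb => bcbbb => cbbb
  | bbabbaa => bbaba
  | cbcc => ccc => c
  | bbbbbcbc => bbbbcbc => bbbcbc => bbcbc => bcbc => cbc => cc => ε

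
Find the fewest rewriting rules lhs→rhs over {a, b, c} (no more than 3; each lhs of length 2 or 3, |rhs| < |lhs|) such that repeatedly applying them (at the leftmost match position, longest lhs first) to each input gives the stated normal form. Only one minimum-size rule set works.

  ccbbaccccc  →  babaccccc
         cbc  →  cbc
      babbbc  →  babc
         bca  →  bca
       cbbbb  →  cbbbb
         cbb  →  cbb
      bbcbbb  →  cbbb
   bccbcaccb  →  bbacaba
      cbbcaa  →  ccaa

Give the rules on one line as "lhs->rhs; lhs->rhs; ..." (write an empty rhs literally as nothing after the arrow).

  | ccbbaccccc => babaccccc
  | cbc
  | babbbc => babc
  | bca

bbc->c; ccb->ba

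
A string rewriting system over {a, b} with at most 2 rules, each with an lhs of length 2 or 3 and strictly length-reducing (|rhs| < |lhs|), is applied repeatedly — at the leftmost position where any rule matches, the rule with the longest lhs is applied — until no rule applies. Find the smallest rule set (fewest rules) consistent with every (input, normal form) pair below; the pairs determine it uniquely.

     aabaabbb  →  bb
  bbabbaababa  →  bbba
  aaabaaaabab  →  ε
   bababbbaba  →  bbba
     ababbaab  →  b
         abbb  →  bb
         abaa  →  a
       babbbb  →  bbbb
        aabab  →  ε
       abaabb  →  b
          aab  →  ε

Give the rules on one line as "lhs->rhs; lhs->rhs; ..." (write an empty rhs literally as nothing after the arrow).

aa->a; ab->

  | aabaabbb => abaabbb => aabbb => abbb => bb
  | bbabbaababa => bbbaababa => bbbababa => bbbaba => bbba
  | aaabaaaabab => aabaaaabab => abaaaabab => aaaabab => aaabab => aabab => abab => ab => ε
  | bababbbaba => babbbaba => bbbaba => bbba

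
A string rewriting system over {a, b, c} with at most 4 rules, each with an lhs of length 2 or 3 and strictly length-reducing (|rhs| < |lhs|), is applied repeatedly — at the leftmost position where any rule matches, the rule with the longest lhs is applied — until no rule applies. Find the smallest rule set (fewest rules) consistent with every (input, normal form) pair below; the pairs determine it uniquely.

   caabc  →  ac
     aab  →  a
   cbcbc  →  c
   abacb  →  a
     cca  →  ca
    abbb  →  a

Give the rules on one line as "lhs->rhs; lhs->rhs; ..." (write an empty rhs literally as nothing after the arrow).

  | caabc => ccbc => cbc => ac
  | aab => cb => a
  | cbcbc => acbc => aac => cc => c
  | abacb => aacb => ccb => cb => a

aa->c; ab->a; cb->a; cc->c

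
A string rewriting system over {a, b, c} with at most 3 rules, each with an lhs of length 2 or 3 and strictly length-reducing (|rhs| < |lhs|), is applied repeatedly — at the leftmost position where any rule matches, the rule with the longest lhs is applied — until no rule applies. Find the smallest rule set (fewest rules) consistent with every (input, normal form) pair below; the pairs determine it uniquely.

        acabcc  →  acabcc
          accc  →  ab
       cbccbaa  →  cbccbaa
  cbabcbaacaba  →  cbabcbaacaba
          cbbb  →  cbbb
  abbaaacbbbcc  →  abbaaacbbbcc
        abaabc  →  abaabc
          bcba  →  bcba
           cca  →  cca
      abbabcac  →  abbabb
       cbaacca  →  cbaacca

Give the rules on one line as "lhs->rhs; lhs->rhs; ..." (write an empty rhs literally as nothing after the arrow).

cac->b; ccc->b

  | acabcc
  | accc => ab
  | cbccbaa
  | cbabcbaacaba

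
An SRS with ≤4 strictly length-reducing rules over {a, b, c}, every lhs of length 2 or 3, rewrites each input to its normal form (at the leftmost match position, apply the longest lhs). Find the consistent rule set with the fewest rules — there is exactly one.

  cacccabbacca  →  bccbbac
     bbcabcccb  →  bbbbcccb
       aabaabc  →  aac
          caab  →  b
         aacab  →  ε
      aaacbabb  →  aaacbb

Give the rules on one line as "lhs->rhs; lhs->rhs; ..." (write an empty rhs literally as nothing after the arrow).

ab->; ca->b; cca->c

  | cacccabbacca => bcccabbacca => bccbbacca => bccbbac
  | bbcabcccb => bbbbcccb
  | aabaabc => aaabc => aac
  | caab => bab => b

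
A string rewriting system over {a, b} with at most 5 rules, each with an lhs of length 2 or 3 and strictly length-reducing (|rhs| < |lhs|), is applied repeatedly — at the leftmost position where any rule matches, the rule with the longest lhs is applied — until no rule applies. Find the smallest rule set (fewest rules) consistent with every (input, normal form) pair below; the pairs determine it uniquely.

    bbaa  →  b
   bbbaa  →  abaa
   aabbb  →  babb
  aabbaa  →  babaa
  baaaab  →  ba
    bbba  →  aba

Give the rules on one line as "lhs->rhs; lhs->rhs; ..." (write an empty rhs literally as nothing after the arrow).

aaa->b; aab->ba; bba->aa; bbb->ab

  | bbaa => aaa => b
  | bbbaa => abaa
  | aabbb => babb
  | aabbaa => babaa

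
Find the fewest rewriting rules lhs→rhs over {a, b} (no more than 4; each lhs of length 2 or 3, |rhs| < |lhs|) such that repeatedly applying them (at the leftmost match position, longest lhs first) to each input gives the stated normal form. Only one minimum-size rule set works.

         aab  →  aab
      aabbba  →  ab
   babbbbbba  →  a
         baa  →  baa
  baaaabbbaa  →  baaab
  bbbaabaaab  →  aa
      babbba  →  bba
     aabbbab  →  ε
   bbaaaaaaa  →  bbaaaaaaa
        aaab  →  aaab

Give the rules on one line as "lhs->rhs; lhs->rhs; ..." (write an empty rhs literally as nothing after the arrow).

  | aab
  | aabbba => aba => ab
  | babbbbbba => bbbbba => abba => a
  | baa

aba->ab; abb->; bbb->a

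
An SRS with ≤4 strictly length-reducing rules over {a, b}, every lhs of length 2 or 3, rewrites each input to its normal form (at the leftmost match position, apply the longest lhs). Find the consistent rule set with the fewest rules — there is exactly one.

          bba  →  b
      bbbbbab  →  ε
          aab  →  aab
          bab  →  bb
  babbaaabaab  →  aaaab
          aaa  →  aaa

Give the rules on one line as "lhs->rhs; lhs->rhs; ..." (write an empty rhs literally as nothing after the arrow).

ba->; bab->bb; bbb->

  | bba => b
  | bbbbbab => bbab => bbb => ε
  | aab
  | bab => bb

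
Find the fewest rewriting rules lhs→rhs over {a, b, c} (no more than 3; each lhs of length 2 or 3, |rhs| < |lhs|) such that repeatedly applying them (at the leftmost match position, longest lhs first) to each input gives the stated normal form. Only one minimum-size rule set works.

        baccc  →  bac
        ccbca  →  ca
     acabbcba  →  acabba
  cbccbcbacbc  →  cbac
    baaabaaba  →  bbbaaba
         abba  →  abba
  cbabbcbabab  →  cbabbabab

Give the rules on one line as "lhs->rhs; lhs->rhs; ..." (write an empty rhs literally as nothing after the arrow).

aaa->b; bc->; cc->c

  | baccc => bacc => bac
  | ccbca => cbca => ca
  | acabbcba => acabba
  | cbccbcbacbc => ccbcbacbc => cbcbacbc => cbacbc => cbac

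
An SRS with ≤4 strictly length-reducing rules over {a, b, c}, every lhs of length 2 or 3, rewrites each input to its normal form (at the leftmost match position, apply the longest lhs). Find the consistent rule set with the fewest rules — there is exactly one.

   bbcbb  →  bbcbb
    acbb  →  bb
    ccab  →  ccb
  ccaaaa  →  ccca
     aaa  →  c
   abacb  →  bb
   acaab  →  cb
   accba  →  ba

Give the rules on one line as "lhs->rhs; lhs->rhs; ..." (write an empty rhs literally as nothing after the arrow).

aaa->c; ab->b; ac->a

  | bbcbb
  | acbb => abb => bb
  | ccab => ccb
  | ccaaaa => ccca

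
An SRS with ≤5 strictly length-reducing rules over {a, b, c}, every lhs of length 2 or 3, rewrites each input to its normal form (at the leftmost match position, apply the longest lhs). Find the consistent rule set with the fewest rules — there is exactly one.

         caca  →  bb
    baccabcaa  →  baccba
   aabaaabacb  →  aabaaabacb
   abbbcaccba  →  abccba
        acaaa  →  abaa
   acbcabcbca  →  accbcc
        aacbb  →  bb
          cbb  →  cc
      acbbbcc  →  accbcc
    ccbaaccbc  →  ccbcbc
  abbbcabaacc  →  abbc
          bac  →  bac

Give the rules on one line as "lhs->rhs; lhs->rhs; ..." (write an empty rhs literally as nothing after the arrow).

  | caca => bca => bb
  | baccabcaa => bacbbcaa => bacccaa => baccba
  | aabaaabacb
  | abbbcaccba => acaccba => abccba

aac->; bbb->; ca->b; cbb->cc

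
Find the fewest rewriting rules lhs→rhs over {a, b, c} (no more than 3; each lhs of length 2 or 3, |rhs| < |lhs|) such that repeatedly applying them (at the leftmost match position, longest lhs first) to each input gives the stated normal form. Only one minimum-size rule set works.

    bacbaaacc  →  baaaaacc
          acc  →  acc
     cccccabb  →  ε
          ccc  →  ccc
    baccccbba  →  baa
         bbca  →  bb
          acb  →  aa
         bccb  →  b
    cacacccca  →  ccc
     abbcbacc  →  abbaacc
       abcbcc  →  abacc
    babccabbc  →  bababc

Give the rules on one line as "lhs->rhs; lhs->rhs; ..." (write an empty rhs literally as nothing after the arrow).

  | bacbaaacc => baaaaacc
  | acc
  | cccccabb => ccccbb => cccab => ccb => ca => ε
  | ccc

ca->; cb->a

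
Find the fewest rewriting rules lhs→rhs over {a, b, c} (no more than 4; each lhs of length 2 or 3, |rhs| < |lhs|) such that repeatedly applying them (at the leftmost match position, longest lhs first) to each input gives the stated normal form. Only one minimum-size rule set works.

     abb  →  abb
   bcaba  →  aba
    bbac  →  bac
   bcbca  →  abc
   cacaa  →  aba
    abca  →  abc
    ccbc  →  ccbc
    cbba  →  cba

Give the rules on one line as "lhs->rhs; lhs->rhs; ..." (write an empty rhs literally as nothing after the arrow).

  | abb
  | bcaba => bcba => aba
  | bbac => bac
  | bcbca => abca => abc

bba->ba; bcb->ab; ca->c; cca->ab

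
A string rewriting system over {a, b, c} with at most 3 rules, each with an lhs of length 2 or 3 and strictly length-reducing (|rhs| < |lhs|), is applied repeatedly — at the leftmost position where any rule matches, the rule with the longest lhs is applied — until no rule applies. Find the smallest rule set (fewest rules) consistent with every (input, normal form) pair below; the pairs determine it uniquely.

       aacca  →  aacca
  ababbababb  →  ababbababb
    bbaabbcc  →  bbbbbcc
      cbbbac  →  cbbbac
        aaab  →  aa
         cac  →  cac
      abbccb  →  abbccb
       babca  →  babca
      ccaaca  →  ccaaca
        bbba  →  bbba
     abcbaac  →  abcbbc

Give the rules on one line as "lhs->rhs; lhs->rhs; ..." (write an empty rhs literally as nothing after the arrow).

  | aacca
  | ababbababb
  | bbaabbcc => bbbbbcc
  | cbbbac

aab->a; baa->bb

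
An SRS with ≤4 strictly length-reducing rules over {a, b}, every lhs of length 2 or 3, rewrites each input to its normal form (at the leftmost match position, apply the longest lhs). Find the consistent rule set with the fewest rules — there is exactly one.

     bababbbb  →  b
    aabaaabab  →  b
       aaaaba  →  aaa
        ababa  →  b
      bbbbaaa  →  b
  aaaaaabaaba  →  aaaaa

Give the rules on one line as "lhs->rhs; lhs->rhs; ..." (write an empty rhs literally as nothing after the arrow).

ab->b; aba->; ba->b; bb->b

  | bababbbb => bbabbbb => babbbb => bbbbb => bbbb => bbb => bb => b
  | aabaaabab => aaabab => aab => ab => b
  | aaaaba => aaa
  | ababa => ba => b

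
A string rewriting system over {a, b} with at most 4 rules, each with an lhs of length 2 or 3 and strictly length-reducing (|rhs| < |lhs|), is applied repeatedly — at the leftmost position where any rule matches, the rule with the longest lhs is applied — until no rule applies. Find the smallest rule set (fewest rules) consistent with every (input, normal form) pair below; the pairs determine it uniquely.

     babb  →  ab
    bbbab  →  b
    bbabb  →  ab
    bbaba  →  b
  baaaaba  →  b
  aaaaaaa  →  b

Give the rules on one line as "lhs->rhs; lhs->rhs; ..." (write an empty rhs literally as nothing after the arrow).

  | babb => bbb => ab
  | bbbab => abab => abb => aa => b
  | bbabb => aabb => bbb => ab
  | bbaba => aaba => bba => aa => b

aa->b; ba->b; bb->a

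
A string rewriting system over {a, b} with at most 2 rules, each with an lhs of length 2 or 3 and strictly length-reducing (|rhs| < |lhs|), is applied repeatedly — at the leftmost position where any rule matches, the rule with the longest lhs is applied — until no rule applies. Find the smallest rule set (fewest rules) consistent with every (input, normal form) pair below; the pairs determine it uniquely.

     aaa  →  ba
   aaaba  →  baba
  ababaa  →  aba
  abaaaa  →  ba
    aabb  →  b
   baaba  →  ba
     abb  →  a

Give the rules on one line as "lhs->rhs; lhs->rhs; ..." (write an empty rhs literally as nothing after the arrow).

  | aaa => ba
  | aaaba => baba
  | ababaa => ababb => aba
  | abaaaa => abbaa => aaa => ba

aa->b; bb->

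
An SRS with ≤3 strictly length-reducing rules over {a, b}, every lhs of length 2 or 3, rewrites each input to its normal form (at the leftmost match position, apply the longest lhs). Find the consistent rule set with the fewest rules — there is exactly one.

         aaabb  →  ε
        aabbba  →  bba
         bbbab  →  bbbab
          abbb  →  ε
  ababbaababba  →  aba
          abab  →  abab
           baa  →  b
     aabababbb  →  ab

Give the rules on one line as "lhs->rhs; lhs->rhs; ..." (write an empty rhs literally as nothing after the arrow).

  | aaabb => abb => aa => ε
  | aabbba => bba
  | bbbab
  | abbb => aab => ε

aa->; aab->; abb->aa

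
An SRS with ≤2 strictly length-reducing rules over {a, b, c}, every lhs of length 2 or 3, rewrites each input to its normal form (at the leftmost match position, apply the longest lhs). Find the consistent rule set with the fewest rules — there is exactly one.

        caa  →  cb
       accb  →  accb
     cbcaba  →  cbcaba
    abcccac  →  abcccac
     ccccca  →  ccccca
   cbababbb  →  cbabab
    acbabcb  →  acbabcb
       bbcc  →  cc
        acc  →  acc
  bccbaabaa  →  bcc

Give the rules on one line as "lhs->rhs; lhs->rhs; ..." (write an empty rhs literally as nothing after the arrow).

aa->b; bb->

  | caa => cb
  | accb
  | cbcaba
  | abcccac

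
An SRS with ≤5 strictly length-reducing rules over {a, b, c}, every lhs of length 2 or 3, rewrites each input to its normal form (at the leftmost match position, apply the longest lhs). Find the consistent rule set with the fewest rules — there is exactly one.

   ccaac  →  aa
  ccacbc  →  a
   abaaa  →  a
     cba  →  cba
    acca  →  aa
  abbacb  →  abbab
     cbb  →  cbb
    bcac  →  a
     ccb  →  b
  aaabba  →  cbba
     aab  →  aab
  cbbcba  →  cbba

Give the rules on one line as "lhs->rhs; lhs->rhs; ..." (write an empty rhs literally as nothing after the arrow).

aaa->c; ac->a; bc->; cc->

  | ccaac => aac => aa
  | ccacbc => acbc => abc => a
  | abaaa => abc => a
  | cba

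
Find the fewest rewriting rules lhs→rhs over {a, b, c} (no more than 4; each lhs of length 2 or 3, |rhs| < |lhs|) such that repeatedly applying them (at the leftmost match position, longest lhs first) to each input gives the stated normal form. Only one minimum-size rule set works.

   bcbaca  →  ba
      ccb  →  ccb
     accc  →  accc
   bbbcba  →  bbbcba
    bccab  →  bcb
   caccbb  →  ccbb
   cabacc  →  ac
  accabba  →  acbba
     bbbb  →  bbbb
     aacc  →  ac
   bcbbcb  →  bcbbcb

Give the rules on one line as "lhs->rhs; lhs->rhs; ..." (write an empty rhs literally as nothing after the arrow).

aac->a; bac->a; ca->

  | bcbaca => bcaa => ba
  | ccb
  | accc
  | bbbcba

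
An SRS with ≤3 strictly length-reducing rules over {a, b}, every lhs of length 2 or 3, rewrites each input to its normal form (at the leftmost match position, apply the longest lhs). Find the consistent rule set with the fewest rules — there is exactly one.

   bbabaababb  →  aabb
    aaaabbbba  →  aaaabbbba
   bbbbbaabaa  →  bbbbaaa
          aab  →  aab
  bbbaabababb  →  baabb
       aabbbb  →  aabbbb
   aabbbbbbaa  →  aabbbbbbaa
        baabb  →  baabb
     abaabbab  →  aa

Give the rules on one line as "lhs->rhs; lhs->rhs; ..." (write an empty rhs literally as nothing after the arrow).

aba->ba; bab->a

  | bbabaababb => baaababb => baababb => bababb => aabb
  | aaaabbbba
  | bbbbbaabaa => bbbbbabaa => bbbbaaa
  | aab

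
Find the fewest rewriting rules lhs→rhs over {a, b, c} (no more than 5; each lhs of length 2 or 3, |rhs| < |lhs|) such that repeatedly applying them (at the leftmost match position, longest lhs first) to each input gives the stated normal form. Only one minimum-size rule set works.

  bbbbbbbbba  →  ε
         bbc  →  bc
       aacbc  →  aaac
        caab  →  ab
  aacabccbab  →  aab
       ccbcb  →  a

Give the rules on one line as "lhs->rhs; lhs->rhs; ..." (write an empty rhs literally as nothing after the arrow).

ba->; bb->b; ca->; cb->a

  | bbbbbbbbba => bbbbbbbba => bbbbbbba => bbbbbba => bbbbba => bbbba => bbba => bba => ba => ε
  | bbc => bc
  | aacbc => aaac
  | caab => ab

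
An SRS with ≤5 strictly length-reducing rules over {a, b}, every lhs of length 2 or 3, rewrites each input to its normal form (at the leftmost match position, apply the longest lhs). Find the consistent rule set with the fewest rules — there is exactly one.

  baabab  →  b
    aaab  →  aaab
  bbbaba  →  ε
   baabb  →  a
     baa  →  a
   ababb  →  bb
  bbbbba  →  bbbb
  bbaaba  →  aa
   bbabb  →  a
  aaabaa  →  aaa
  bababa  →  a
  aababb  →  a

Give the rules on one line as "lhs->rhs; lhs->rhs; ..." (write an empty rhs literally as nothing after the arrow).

aba->; abb->a; ba->; bab->a

  | baabab => abab => b
  | aaab
  | bbbaba => bbaa => ba => ε
  | baabb => abb => a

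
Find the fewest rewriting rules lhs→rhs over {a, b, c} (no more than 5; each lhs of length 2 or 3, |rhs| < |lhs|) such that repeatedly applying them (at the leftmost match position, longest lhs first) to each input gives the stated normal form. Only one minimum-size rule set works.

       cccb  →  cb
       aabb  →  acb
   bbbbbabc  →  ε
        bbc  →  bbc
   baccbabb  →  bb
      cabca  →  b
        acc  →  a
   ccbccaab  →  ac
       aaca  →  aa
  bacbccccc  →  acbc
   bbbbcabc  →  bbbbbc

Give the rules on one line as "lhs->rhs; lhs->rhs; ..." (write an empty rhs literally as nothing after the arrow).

ab->c; ba->a; ca->; cc->

  | cccb => cb
  | aabb => acb
  | bbbbbabc => bbbbabc => bbbabc => bbabc => babc => abc => cc => ε
  | bbc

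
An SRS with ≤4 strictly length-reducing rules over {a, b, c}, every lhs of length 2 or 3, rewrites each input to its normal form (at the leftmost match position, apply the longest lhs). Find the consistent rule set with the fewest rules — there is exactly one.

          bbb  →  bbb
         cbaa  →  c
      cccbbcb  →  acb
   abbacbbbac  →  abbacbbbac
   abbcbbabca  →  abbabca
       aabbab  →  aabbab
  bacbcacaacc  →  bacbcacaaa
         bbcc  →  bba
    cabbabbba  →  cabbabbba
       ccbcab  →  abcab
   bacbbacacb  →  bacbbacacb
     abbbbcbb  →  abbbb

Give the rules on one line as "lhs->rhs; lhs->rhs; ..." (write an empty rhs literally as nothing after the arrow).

  | bbb
  | cbaa => c
  | cccbbcb => acbbcb => acb
  | abbacbbbac

baa->; bcb->; cc->a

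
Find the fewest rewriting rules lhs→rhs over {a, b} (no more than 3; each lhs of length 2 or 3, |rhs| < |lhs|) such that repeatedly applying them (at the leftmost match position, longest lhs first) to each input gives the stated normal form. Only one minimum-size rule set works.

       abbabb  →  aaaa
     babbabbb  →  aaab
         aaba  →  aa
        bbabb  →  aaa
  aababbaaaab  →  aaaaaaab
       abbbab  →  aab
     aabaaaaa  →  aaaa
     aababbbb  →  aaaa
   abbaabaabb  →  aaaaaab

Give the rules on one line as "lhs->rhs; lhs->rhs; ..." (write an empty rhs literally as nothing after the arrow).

ba->; baa->ab; bb->a

  | abbabb => aaabb => aaaa
  | babbabbb => bbabbb => aabbb => aaab
  | aaba => aa
  | bbabb => aabb => aaa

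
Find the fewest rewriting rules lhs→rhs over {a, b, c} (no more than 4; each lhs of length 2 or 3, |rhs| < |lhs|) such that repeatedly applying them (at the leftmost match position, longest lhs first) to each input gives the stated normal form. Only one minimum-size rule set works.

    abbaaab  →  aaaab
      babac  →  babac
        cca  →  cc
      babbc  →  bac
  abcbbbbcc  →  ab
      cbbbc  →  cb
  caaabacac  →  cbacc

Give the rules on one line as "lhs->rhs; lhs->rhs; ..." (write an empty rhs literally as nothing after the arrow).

  | abbaaab => aaaab
  | babac
  | cca => cc
  | babbc => bac

bb->; bc->b; ca->c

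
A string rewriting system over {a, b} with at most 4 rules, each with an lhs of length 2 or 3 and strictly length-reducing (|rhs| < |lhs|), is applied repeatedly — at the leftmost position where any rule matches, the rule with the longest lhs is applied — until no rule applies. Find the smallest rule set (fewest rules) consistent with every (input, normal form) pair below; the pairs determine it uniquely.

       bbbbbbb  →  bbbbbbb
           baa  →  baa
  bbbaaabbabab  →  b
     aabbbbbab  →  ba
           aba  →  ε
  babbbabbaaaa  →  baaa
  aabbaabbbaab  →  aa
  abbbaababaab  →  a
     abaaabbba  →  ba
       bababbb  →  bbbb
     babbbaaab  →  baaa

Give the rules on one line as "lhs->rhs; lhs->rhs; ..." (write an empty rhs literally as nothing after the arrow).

  | bbbbbbb
  | baa
  | bbbaaabbabab => baaaabbabab => baaababab => baabab => bab => b
  | aabbbbbab => abbbbab => bbbab => baab => ba

ab->; aba->; bba->aa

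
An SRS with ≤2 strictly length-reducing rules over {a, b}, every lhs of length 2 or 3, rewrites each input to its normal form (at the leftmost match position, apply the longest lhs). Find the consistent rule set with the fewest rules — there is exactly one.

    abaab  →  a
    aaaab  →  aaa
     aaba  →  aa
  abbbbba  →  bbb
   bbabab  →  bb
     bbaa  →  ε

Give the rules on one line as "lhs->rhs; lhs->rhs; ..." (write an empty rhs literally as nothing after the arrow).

  | abaab => aab => a
  | aaaab => aaa
  | aaba => aa
  | abbbbba => bbbba => bbb

ab->; ba->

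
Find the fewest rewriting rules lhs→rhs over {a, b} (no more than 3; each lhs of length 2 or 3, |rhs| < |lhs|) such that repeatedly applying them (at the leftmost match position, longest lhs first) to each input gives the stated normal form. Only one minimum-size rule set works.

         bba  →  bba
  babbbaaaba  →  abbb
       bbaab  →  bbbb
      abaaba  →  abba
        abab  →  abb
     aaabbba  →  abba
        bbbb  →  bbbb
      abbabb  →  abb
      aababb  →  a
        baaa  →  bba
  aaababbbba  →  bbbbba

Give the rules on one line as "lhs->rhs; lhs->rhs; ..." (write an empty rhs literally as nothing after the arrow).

  | bba
  | babbbaaaba => abbaaaba => abbbaba => abbaa => abbb
  | bbaab => bbbb
  | abaaba => ababa => abba

aa->b; aba->ab; bab->a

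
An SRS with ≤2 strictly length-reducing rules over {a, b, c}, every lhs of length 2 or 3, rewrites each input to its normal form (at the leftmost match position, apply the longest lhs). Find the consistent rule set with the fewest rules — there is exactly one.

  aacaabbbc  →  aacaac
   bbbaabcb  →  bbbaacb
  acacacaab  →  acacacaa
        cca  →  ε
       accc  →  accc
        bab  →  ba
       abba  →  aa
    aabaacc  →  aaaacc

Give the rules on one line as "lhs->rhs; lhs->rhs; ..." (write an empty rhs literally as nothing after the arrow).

ab->a; cca->

  | aacaabbbc => aacaabbc => aacaabc => aacaac
  | bbbaabcb => bbbaacb
  | acacacaab => acacacaa
  | cca => ε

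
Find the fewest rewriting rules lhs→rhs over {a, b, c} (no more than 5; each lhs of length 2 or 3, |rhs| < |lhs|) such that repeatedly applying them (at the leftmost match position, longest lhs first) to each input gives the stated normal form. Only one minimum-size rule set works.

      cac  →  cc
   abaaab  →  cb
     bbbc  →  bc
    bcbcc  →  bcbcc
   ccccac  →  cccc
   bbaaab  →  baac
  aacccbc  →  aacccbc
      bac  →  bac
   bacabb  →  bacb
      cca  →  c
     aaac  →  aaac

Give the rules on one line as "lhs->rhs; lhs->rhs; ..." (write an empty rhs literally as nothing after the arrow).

  | cac => cc
  | abaaab => caaab => caab => cab => cb
  | bbbc => bbc => bc
  | bcbcc

ab->c; bb->b; ca->c; cca->c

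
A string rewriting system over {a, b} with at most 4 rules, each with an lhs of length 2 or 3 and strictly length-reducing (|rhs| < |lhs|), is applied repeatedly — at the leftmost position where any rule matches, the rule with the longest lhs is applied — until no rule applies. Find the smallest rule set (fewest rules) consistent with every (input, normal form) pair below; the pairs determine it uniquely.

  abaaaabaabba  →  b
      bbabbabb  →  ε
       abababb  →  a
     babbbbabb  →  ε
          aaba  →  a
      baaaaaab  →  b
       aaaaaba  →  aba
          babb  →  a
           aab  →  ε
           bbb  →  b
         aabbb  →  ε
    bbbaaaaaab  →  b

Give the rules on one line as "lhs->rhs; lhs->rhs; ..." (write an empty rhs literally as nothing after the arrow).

  | abaaaabaabba => abbaabaabba => baaabaabba => bbabaabba => abaabba => abbbba => babba => bbaa => aa => b
  | bbabbabb => abbabb => baabb => bbbb => bb => ε
  | abababb => ababba => abbaa => baaa => bba => a
  | babbbbabb => bbabbabb => abbabb => baabb => bbbb => bb => ε

aa->b; abb->ba; bb->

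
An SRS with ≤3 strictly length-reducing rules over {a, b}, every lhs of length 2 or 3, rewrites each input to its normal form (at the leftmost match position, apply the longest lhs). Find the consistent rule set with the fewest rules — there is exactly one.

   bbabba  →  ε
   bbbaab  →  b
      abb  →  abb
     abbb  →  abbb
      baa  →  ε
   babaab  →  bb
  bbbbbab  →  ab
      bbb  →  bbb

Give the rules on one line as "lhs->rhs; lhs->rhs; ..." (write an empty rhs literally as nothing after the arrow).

  | bbabba => babba => abba => aba => aa => ε
  | bbbaab => bbaab => baab => aab => b
  | abb
  | abbb

aa->; aaa->b; ba->a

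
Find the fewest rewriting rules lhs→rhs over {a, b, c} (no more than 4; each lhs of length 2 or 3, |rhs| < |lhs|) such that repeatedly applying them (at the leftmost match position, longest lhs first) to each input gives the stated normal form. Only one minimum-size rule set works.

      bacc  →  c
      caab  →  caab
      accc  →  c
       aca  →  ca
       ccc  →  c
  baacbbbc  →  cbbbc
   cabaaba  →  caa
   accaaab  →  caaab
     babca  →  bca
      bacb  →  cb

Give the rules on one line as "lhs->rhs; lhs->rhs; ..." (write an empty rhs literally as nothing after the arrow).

  | bacc => cc => c
  | caab
  | accc => ccc => cc => c
  | aca => ca

ac->c; ba->; cc->c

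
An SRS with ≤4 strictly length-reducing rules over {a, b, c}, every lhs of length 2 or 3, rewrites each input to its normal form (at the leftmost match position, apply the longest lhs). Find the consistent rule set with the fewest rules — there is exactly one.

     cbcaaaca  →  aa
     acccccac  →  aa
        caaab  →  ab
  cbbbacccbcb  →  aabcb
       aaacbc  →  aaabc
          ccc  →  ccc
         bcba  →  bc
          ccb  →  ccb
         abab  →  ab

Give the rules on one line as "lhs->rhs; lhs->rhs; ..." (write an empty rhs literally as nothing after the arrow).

  | cbcaaaca => cbbaaca => caaaca => baaca => aca => aa
  | acccccac => accccac => acccac => accac => acac => aac => aa
  | caaab => baab => ab
  | cbbbacccbcb => cabacccbcb => bbacccbcb => aacccbcb => aaccbcb => aacbcb => aabcb

ac->a; ba->; bb->a; ca->b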